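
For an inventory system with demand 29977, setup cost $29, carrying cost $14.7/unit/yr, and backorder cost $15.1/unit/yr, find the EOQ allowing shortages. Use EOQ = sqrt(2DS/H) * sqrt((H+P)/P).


Formula: EOQ* = sqrt(2DS/H) * sqrt((H+P)/P)
Base EOQ = sqrt(2*29977*29/14.7) = 343.91 units
Correction = sqrt((14.7+15.1)/15.1) = 1.40482
EOQ* = 343.91 * 1.40482 = 483.1 units

483.1 units


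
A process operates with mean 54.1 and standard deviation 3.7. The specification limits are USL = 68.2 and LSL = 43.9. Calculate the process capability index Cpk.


Cpu = (68.2 - 54.1) / (3 * 3.7) = 1.27
Cpl = (54.1 - 43.9) / (3 * 3.7) = 0.92
Cpk = min(1.27, 0.92) = 0.92

0.92


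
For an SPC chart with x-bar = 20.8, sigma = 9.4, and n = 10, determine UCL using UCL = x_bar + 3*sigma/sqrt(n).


UCL = 20.8 + 3 * 9.4 / sqrt(10)

29.72


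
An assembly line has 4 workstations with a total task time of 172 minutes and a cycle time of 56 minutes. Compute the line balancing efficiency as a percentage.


Formula: Efficiency = Sum of Task Times / (N_stations * CT) * 100
Total station capacity = 4 stations * 56 min = 224 min
Efficiency = 172 / 224 * 100 = 76.8%

76.8%


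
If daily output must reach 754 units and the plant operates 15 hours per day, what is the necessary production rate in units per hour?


Formula: Production Rate = Daily Demand / Available Hours
Rate = 754 units/day / 15 hours/day
Rate = 50.3 units/hour

50.3 units/hour


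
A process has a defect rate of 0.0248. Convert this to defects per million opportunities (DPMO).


DPMO = defect_rate * 1000000 = 0.0248 * 1000000

24800


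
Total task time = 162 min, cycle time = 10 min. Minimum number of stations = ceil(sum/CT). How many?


Formula: N_min = ceil(Sum of Task Times / Cycle Time)
N_min = ceil(162 min / 10 min) = ceil(16.2)
N_min = 17 stations

17


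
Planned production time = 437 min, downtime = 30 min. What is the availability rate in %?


Formula: Availability = (Planned Time - Downtime) / Planned Time * 100
Uptime = 437 - 30 = 407 min
Availability = 407 / 437 * 100 = 93.1%

93.1%


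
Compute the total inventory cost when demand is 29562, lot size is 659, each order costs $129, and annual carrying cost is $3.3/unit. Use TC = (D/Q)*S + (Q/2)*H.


TC = 29562/659 * 129 + 659/2 * 3.3

$6874.15


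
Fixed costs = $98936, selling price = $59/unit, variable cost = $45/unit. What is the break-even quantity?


Formula: BEQ = Fixed Costs / (Price - Variable Cost)
Contribution margin = $59 - $45 = $14/unit
BEQ = ceil($98936 / $14/unit) = ceil(7066.86) = 7067 units

7067 units


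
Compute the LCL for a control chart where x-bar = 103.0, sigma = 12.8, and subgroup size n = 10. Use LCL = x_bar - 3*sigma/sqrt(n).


LCL = 103.0 - 3 * 12.8 / sqrt(10)

90.86


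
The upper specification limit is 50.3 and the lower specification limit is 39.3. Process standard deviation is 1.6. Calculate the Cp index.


Cp = (50.3 - 39.3) / (6 * 1.6)

1.15


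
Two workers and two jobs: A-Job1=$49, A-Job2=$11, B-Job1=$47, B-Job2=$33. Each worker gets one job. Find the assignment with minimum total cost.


Option 1: A->1 + B->2 = $49 + $33 = $82
Option 2: A->2 + B->1 = $11 + $47 = $58
Min cost = min($82, $58) = $58

$58


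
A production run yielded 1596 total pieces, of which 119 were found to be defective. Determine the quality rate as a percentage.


Formula: Quality Rate = Good Pieces / Total Pieces * 100
Good pieces = 1596 - 119 = 1477
QR = 1477 / 1596 * 100 = 92.5%

92.5%


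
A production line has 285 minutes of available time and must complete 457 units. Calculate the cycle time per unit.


Formula: CT = Available Time / Number of Units
CT = 285 min / 457 units
CT = 0.62 min/unit

0.62 min/unit


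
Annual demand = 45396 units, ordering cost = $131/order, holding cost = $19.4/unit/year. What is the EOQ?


Formula: EOQ = sqrt(2 * D * S / H)
Numerator: 2 * 45396 * 131 = 11893752
2DS/H = 11893752 / 19.4 = 613080.0
EOQ = sqrt(613080.0) = 783.0 units

783.0 units


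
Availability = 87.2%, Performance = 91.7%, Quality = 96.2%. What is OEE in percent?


Formula: OEE = Availability * Performance * Quality / 10000
A * P = 87.2% * 91.7% / 100 = 79.96%
OEE = 79.96% * 96.2% / 100 = 76.9%

76.9%


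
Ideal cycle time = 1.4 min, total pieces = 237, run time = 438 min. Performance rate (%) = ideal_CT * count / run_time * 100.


Formula: Performance = (Ideal CT * Total Count) / Run Time * 100
Ideal output time = 1.4 * 237 = 331.8 min
Performance = 331.8 / 438 * 100 = 75.8%

75.8%


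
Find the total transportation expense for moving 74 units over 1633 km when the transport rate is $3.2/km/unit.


TC = dist * cost * units = 1633 * 3.2 * 74 = $386694.40

$386694.40


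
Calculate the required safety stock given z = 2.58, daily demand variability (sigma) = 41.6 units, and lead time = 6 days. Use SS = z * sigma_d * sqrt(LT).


Formula: SS = z * sigma_d * sqrt(LT)
sqrt(LT) = sqrt(6) = 2.4495
SS = 2.58 * 41.6 * 2.4495
SS = 262.9 units

262.9 units


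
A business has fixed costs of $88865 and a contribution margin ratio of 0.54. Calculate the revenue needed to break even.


Formula: BER = Fixed Costs / Contribution Margin Ratio
BER = $88865 / 0.54
BER = $164564.81 (to the nearest cent)

$164564.81


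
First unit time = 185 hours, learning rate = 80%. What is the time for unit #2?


Formula: T_n = T_1 * (learning_rate)^(log2(n)) where learning_rate = rate/100
Doublings = log2(2) = 1
T_n = 185 * 0.8^1
T_n = 185 * 0.8 = 148.0 hours

148.0 hours


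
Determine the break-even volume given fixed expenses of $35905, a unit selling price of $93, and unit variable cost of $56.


Formula: BEQ = Fixed Costs / (Price - Variable Cost)
Contribution margin = $93 - $56 = $37/unit
BEQ = ceil($35905 / $37/unit) = ceil(970.41) = 971 units

971 units


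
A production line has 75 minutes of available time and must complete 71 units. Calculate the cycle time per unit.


Formula: CT = Available Time / Number of Units
CT = 75 min / 71 units
CT = 1.06 min/unit

1.06 min/unit


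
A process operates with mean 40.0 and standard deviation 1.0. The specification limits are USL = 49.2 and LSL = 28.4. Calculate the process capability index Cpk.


Cpu = (49.2 - 40.0) / (3 * 1.0) = 3.07
Cpl = (40.0 - 28.4) / (3 * 1.0) = 3.87
Cpk = min(3.07, 3.87) = 3.07

3.07


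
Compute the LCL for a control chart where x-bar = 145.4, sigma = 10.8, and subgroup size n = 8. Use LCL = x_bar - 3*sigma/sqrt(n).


LCL = 145.4 - 3 * 10.8 / sqrt(8)

133.94


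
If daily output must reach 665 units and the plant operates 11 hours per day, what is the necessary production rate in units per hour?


Formula: Production Rate = Daily Demand / Available Hours
Rate = 665 units/day / 11 hours/day
Rate = 60.5 units/hour

60.5 units/hour


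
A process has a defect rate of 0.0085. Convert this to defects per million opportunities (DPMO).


DPMO = defect_rate * 1000000 = 0.0085 * 1000000

8500


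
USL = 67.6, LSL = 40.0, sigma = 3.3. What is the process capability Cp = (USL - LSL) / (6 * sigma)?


Cp = (67.6 - 40.0) / (6 * 3.3)

1.39


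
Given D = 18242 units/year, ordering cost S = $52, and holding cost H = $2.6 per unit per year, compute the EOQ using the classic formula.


Formula: EOQ = sqrt(2 * D * S / H)
Numerator: 2 * 18242 * 52 = 1897168
2DS/H = 1897168 / 2.6 = 729680.0
EOQ = sqrt(729680.0) = 854.2 units

854.2 units


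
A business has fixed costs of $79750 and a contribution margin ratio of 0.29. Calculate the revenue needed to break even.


Formula: BER = Fixed Costs / Contribution Margin Ratio
BER = $79750 / 0.29
BER = $275000.00 (to the nearest cent)

$275000.00


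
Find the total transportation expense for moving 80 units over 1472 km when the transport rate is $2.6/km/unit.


TC = dist * cost * units = 1472 * 2.6 * 80 = $306176.00

$306176.00


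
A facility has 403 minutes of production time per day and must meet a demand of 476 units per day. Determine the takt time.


Formula: Takt Time = Available Production Time / Customer Demand
Takt = 403 min/day / 476 units/day
Takt = 0.85 min/unit

0.85 min/unit


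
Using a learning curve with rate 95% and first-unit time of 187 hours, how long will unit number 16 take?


Formula: T_n = T_1 * (learning_rate)^(log2(n)) where learning_rate = rate/100
Doublings = log2(16) = 4
T_n = 187 * 0.95^4
T_n = 187 * 0.8145 = 152.3 hours

152.3 hours


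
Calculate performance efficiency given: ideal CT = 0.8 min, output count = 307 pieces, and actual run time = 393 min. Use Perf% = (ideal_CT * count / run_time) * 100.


Formula: Performance = (Ideal CT * Total Count) / Run Time * 100
Ideal output time = 0.8 * 307 = 245.6 min
Performance = 245.6 / 393 * 100 = 62.5%

62.5%


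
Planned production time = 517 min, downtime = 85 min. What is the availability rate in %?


Formula: Availability = (Planned Time - Downtime) / Planned Time * 100
Uptime = 517 - 85 = 432 min
Availability = 432 / 517 * 100 = 83.6%

83.6%


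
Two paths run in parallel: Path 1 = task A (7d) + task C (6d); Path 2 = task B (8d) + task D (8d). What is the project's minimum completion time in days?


Path 1 = 7 + 6 = 13 days
Path 2 = 8 + 8 = 16 days
Duration = max(13, 16) = 16 days

16 days


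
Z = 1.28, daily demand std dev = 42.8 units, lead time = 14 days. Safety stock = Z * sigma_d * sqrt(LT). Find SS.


Formula: SS = z * sigma_d * sqrt(LT)
sqrt(LT) = sqrt(14) = 3.7417
SS = 1.28 * 42.8 * 3.7417
SS = 205.0 units

205.0 units


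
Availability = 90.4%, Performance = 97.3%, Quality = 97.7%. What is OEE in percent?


Formula: OEE = Availability * Performance * Quality / 10000
A * P = 90.4% * 97.3% / 100 = 87.96%
OEE = 87.96% * 97.7% / 100 = 85.9%

85.9%


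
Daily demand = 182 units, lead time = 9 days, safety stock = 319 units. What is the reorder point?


Formula: ROP = (Daily Demand * Lead Time) + Safety Stock
Demand during lead time = 182 * 9 = 1638 units
ROP = 1638 + 319 = 1957 units

1957 units


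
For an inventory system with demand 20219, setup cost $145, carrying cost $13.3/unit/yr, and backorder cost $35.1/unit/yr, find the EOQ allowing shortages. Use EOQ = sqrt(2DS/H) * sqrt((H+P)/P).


Formula: EOQ* = sqrt(2DS/H) * sqrt((H+P)/P)
Base EOQ = sqrt(2*20219*145/13.3) = 663.98 units
Correction = sqrt((13.3+35.1)/35.1) = 1.17427
EOQ* = 663.98 * 1.17427 = 779.7 units

779.7 units


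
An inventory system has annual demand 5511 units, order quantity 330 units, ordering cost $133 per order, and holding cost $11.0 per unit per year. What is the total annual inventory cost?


TC = 5511/330 * 133 + 330/2 * 11.0

$4036.10


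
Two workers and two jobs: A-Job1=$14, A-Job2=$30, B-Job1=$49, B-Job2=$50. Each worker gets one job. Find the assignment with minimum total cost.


Option 1: A->1 + B->2 = $14 + $50 = $64
Option 2: A->2 + B->1 = $30 + $49 = $79
Min cost = min($64, $79) = $64

$64


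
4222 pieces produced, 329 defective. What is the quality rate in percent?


Formula: Quality Rate = Good Pieces / Total Pieces * 100
Good pieces = 4222 - 329 = 3893
QR = 3893 / 4222 * 100 = 92.2%

92.2%


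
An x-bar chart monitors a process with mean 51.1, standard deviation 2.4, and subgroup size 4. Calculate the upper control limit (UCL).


UCL = 51.1 + 3 * 2.4 / sqrt(4)

54.7


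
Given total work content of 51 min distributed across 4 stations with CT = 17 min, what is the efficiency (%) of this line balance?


Formula: Efficiency = Sum of Task Times / (N_stations * CT) * 100
Total station capacity = 4 stations * 17 min = 68 min
Efficiency = 51 / 68 * 100 = 75.0%

75.0%


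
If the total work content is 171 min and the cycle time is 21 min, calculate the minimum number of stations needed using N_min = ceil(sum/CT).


Formula: N_min = ceil(Sum of Task Times / Cycle Time)
N_min = ceil(171 min / 21 min) = ceil(8.1429)
N_min = 9 stations

9


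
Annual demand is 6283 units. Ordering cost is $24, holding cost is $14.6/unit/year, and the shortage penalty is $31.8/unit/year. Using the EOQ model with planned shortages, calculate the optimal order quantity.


Formula: EOQ* = sqrt(2DS/H) * sqrt((H+P)/P)
Base EOQ = sqrt(2*6283*24/14.6) = 143.72 units
Correction = sqrt((14.6+31.8)/31.8) = 1.20794
EOQ* = 143.72 * 1.20794 = 173.6 units

173.6 units


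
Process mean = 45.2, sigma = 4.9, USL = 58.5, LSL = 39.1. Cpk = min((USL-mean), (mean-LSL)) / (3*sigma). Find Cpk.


Cpu = (58.5 - 45.2) / (3 * 4.9) = 0.9
Cpl = (45.2 - 39.1) / (3 * 4.9) = 0.41
Cpk = min(0.9, 0.41) = 0.41

0.41


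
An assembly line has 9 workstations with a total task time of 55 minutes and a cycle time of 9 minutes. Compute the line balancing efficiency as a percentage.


Formula: Efficiency = Sum of Task Times / (N_stations * CT) * 100
Total station capacity = 9 stations * 9 min = 81 min
Efficiency = 55 / 81 * 100 = 67.9%

67.9%


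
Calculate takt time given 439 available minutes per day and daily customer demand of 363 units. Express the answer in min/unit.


Formula: Takt Time = Available Production Time / Customer Demand
Takt = 439 min/day / 363 units/day
Takt = 1.21 min/unit

1.21 min/unit


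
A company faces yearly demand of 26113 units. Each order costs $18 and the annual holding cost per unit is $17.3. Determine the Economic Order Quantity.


Formula: EOQ = sqrt(2 * D * S / H)
Numerator: 2 * 26113 * 18 = 940068
2DS/H = 940068 / 17.3 = 54339.2
EOQ = sqrt(54339.2) = 233.1 units

233.1 units


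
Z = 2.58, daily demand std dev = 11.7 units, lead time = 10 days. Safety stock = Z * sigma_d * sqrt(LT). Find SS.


Formula: SS = z * sigma_d * sqrt(LT)
sqrt(LT) = sqrt(10) = 3.1623
SS = 2.58 * 11.7 * 3.1623
SS = 95.5 units

95.5 units


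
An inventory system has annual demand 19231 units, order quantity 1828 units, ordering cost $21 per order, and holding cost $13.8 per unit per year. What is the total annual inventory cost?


TC = 19231/1828 * 21 + 1828/2 * 13.8

$12834.13


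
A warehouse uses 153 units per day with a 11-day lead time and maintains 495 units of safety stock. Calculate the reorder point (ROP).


Formula: ROP = (Daily Demand * Lead Time) + Safety Stock
Demand during lead time = 153 * 11 = 1683 units
ROP = 1683 + 495 = 2178 units

2178 units


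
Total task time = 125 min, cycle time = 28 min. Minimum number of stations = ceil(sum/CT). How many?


Formula: N_min = ceil(Sum of Task Times / Cycle Time)
N_min = ceil(125 min / 28 min) = ceil(4.4643)
N_min = 5 stations

5


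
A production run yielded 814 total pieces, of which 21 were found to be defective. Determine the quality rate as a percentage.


Formula: Quality Rate = Good Pieces / Total Pieces * 100
Good pieces = 814 - 21 = 793
QR = 793 / 814 * 100 = 97.4%

97.4%


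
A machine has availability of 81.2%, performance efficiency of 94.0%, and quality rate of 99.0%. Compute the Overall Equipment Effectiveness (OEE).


Formula: OEE = Availability * Performance * Quality / 10000
A * P = 81.2% * 94.0% / 100 = 76.33%
OEE = 76.33% * 99.0% / 100 = 75.6%

75.6%


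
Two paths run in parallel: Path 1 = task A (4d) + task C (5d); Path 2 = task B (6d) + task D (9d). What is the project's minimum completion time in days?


Path 1 = 4 + 5 = 9 days
Path 2 = 6 + 9 = 15 days
Duration = max(9, 15) = 15 days

15 days


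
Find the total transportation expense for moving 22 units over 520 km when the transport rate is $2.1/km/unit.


TC = dist * cost * units = 520 * 2.1 * 22 = $24024.00

$24024.00


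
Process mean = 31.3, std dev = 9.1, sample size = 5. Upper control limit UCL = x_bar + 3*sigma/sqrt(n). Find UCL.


UCL = 31.3 + 3 * 9.1 / sqrt(5)

43.51


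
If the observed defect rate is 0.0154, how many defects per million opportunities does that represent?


DPMO = defect_rate * 1000000 = 0.0154 * 1000000

15400


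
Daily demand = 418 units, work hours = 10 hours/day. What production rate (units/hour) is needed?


Formula: Production Rate = Daily Demand / Available Hours
Rate = 418 units/day / 10 hours/day
Rate = 41.8 units/hour

41.8 units/hour


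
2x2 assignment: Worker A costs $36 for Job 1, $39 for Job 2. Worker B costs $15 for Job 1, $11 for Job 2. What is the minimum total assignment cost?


Option 1: A->1 + B->2 = $36 + $11 = $47
Option 2: A->2 + B->1 = $39 + $15 = $54
Min cost = min($47, $54) = $47

$47


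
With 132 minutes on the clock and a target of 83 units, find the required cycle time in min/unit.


Formula: CT = Available Time / Number of Units
CT = 132 min / 83 units
CT = 1.59 min/unit

1.59 min/unit


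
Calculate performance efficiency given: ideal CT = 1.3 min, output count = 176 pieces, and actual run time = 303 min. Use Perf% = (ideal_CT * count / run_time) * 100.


Formula: Performance = (Ideal CT * Total Count) / Run Time * 100
Ideal output time = 1.3 * 176 = 228.8 min
Performance = 228.8 / 303 * 100 = 75.5%

75.5%


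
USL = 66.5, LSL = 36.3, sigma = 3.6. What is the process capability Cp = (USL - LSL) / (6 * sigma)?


Cp = (66.5 - 36.3) / (6 * 3.6)

1.4


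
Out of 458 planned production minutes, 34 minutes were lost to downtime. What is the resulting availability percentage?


Formula: Availability = (Planned Time - Downtime) / Planned Time * 100
Uptime = 458 - 34 = 424 min
Availability = 424 / 458 * 100 = 92.6%

92.6%


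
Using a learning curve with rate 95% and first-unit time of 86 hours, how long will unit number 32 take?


Formula: T_n = T_1 * (learning_rate)^(log2(n)) where learning_rate = rate/100
Doublings = log2(32) = 5
T_n = 86 * 0.95^5
T_n = 86 * 0.7738 = 66.5 hours

66.5 hours


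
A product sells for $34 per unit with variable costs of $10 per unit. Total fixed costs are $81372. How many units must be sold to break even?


Formula: BEQ = Fixed Costs / (Price - Variable Cost)
Contribution margin = $34 - $10 = $24/unit
BEQ = ceil($81372 / $24/unit) = ceil(3390.5) = 3391 units

3391 units


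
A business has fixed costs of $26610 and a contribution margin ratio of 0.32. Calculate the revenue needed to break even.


Formula: BER = Fixed Costs / Contribution Margin Ratio
BER = $26610 / 0.32
BER = $83156.25 (to the nearest cent)

$83156.25


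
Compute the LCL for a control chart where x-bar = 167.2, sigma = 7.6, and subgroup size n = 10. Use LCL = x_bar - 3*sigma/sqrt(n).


LCL = 167.2 - 3 * 7.6 / sqrt(10)

159.99


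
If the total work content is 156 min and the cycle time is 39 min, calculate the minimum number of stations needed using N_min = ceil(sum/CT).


Formula: N_min = ceil(Sum of Task Times / Cycle Time)
N_min = ceil(156 min / 39 min) = ceil(4.0)
N_min = 4 stations

4


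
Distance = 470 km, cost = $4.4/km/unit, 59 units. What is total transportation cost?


TC = dist * cost * units = 470 * 4.4 * 59 = $122012.00

$122012.00


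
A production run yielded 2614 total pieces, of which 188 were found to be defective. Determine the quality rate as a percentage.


Formula: Quality Rate = Good Pieces / Total Pieces * 100
Good pieces = 2614 - 188 = 2426
QR = 2426 / 2614 * 100 = 92.8%

92.8%


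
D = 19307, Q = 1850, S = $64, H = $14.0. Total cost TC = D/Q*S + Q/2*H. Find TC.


TC = 19307/1850 * 64 + 1850/2 * 14.0

$13617.92


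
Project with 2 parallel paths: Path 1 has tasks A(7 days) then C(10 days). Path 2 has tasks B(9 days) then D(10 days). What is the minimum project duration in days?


Path 1 = 7 + 10 = 17 days
Path 2 = 9 + 10 = 19 days
Duration = max(17, 19) = 19 days

19 days


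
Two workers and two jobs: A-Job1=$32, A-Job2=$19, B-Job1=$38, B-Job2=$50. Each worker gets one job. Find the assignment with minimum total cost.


Option 1: A->1 + B->2 = $32 + $50 = $82
Option 2: A->2 + B->1 = $19 + $38 = $57
Min cost = min($82, $57) = $57

$57


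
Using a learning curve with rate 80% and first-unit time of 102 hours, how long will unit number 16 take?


Formula: T_n = T_1 * (learning_rate)^(log2(n)) where learning_rate = rate/100
Doublings = log2(16) = 4
T_n = 102 * 0.8^4
T_n = 102 * 0.4096 = 41.8 hours

41.8 hours


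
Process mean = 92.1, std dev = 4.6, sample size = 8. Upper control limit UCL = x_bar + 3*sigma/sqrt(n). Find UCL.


UCL = 92.1 + 3 * 4.6 / sqrt(8)

96.98


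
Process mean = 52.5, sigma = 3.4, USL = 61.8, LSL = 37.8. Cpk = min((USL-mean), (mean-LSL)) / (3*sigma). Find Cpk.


Cpu = (61.8 - 52.5) / (3 * 3.4) = 0.91
Cpl = (52.5 - 37.8) / (3 * 3.4) = 1.44
Cpk = min(0.91, 1.44) = 0.91

0.91


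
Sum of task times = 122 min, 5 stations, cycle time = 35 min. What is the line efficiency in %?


Formula: Efficiency = Sum of Task Times / (N_stations * CT) * 100
Total station capacity = 5 stations * 35 min = 175 min
Efficiency = 122 / 175 * 100 = 69.7%

69.7%


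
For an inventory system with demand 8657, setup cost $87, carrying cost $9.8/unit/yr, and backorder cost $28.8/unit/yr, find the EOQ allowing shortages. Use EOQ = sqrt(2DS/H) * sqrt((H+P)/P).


Formula: EOQ* = sqrt(2DS/H) * sqrt((H+P)/P)
Base EOQ = sqrt(2*8657*87/9.8) = 392.05 units
Correction = sqrt((9.8+28.8)/28.8) = 1.1577
EOQ* = 392.05 * 1.1577 = 453.9 units

453.9 units


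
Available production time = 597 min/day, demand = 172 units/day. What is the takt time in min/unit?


Formula: Takt Time = Available Production Time / Customer Demand
Takt = 597 min/day / 172 units/day
Takt = 3.47 min/unit

3.47 min/unit


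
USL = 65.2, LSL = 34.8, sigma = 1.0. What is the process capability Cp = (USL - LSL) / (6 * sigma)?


Cp = (65.2 - 34.8) / (6 * 1.0)

5.07


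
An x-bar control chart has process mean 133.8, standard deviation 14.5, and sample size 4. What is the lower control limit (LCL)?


LCL = 133.8 - 3 * 14.5 / sqrt(4)

112.05


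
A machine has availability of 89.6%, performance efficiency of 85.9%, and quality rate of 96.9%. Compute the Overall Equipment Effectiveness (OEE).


Formula: OEE = Availability * Performance * Quality / 10000
A * P = 89.6% * 85.9% / 100 = 76.97%
OEE = 76.97% * 96.9% / 100 = 74.6%

74.6%


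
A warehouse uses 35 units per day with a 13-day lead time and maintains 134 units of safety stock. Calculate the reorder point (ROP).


Formula: ROP = (Daily Demand * Lead Time) + Safety Stock
Demand during lead time = 35 * 13 = 455 units
ROP = 455 + 134 = 589 units

589 units


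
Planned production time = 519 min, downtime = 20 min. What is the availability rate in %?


Formula: Availability = (Planned Time - Downtime) / Planned Time * 100
Uptime = 519 - 20 = 499 min
Availability = 499 / 519 * 100 = 96.1%

96.1%


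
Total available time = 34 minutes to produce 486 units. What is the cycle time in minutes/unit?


Formula: CT = Available Time / Number of Units
CT = 34 min / 486 units
CT = 0.07 min/unit

0.07 min/unit


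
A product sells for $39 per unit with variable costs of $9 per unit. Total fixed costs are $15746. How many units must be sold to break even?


Formula: BEQ = Fixed Costs / (Price - Variable Cost)
Contribution margin = $39 - $9 = $30/unit
BEQ = ceil($15746 / $30/unit) = ceil(524.87) = 525 units

525 units


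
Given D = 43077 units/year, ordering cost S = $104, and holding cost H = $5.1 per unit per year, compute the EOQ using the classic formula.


Formula: EOQ = sqrt(2 * D * S / H)
Numerator: 2 * 43077 * 104 = 8960016
2DS/H = 8960016 / 5.1 = 1756865.9
EOQ = sqrt(1756865.9) = 1325.5 units

1325.5 units


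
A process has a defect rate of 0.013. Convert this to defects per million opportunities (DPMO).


DPMO = defect_rate * 1000000 = 0.013 * 1000000

13000


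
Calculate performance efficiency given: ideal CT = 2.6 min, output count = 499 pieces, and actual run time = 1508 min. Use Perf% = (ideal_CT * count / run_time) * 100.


Formula: Performance = (Ideal CT * Total Count) / Run Time * 100
Ideal output time = 2.6 * 499 = 1297.4 min
Performance = 1297.4 / 1508 * 100 = 86.0%

86.0%


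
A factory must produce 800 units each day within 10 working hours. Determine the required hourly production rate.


Formula: Production Rate = Daily Demand / Available Hours
Rate = 800 units/day / 10 hours/day
Rate = 80.0 units/hour

80.0 units/hour


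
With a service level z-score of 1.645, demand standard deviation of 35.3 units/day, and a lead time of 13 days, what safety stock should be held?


Formula: SS = z * sigma_d * sqrt(LT)
sqrt(LT) = sqrt(13) = 3.6056
SS = 1.645 * 35.3 * 3.6056
SS = 209.4 units

209.4 units


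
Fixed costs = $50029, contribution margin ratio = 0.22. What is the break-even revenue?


Formula: BER = Fixed Costs / Contribution Margin Ratio
BER = $50029 / 0.22
BER = $227404.55 (to the nearest cent)

$227404.55


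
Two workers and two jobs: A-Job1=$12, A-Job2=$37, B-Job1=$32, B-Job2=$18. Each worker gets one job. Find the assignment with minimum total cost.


Option 1: A->1 + B->2 = $12 + $18 = $30
Option 2: A->2 + B->1 = $37 + $32 = $69
Min cost = min($30, $69) = $30

$30


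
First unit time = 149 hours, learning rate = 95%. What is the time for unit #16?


Formula: T_n = T_1 * (learning_rate)^(log2(n)) where learning_rate = rate/100
Doublings = log2(16) = 4
T_n = 149 * 0.95^4
T_n = 149 * 0.8145 = 121.4 hours

121.4 hours


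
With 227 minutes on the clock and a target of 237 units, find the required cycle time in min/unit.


Formula: CT = Available Time / Number of Units
CT = 227 min / 237 units
CT = 0.96 min/unit

0.96 min/unit


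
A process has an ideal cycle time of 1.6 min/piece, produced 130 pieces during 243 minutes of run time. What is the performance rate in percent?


Formula: Performance = (Ideal CT * Total Count) / Run Time * 100
Ideal output time = 1.6 * 130 = 208.0 min
Performance = 208.0 / 243 * 100 = 85.6%

85.6%


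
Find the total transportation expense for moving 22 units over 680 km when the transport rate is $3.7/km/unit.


TC = dist * cost * units = 680 * 3.7 * 22 = $55352.00

$55352.00


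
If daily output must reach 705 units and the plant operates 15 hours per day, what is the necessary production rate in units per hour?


Formula: Production Rate = Daily Demand / Available Hours
Rate = 705 units/day / 15 hours/day
Rate = 47.0 units/hour

47.0 units/hour


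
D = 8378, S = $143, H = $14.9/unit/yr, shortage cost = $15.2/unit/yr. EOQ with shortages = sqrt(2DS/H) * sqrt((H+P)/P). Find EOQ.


Formula: EOQ* = sqrt(2DS/H) * sqrt((H+P)/P)
Base EOQ = sqrt(2*8378*143/14.9) = 401.01 units
Correction = sqrt((14.9+15.2)/15.2) = 1.40722
EOQ* = 401.01 * 1.40722 = 564.3 units

564.3 units


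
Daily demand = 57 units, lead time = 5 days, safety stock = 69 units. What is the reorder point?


Formula: ROP = (Daily Demand * Lead Time) + Safety Stock
Demand during lead time = 57 * 5 = 285 units
ROP = 285 + 69 = 354 units

354 units


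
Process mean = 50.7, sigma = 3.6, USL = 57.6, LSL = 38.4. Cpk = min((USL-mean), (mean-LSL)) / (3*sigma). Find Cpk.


Cpu = (57.6 - 50.7) / (3 * 3.6) = 0.64
Cpl = (50.7 - 38.4) / (3 * 3.6) = 1.14
Cpk = min(0.64, 1.14) = 0.64

0.64


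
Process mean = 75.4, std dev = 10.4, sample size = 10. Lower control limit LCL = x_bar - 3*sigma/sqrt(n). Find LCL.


LCL = 75.4 - 3 * 10.4 / sqrt(10)

65.53


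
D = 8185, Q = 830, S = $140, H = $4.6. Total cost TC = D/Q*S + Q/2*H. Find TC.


TC = 8185/830 * 140 + 830/2 * 4.6

$3289.60


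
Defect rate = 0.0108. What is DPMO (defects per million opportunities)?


DPMO = defect_rate * 1000000 = 0.0108 * 1000000

10800


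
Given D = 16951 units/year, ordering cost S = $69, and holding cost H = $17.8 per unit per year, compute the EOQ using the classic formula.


Formula: EOQ = sqrt(2 * D * S / H)
Numerator: 2 * 16951 * 69 = 2339238
2DS/H = 2339238 / 17.8 = 131417.9
EOQ = sqrt(131417.9) = 362.5 units

362.5 units


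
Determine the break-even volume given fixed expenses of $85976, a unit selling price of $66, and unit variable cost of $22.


Formula: BEQ = Fixed Costs / (Price - Variable Cost)
Contribution margin = $66 - $22 = $44/unit
BEQ = ceil($85976 / $44/unit) = ceil(1954.0) = 1954 units

1954 units


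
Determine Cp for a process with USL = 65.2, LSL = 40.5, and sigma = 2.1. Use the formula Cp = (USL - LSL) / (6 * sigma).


Cp = (65.2 - 40.5) / (6 * 2.1)

1.96


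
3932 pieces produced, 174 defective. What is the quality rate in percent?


Formula: Quality Rate = Good Pieces / Total Pieces * 100
Good pieces = 3932 - 174 = 3758
QR = 3758 / 3932 * 100 = 95.6%

95.6%


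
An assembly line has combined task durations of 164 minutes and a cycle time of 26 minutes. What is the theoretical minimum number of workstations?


Formula: N_min = ceil(Sum of Task Times / Cycle Time)
N_min = ceil(164 min / 26 min) = ceil(6.3077)
N_min = 7 stations

7


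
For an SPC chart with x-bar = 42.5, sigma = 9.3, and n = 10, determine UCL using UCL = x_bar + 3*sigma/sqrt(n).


UCL = 42.5 + 3 * 9.3 / sqrt(10)

51.32


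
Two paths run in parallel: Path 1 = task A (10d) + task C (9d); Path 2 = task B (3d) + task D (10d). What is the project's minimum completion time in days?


Path 1 = 10 + 9 = 19 days
Path 2 = 3 + 10 = 13 days
Duration = max(19, 13) = 19 days

19 days


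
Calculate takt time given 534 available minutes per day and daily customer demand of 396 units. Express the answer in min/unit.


Formula: Takt Time = Available Production Time / Customer Demand
Takt = 534 min/day / 396 units/day
Takt = 1.35 min/unit

1.35 min/unit


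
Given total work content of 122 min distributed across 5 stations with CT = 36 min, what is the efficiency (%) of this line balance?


Formula: Efficiency = Sum of Task Times / (N_stations * CT) * 100
Total station capacity = 5 stations * 36 min = 180 min
Efficiency = 122 / 180 * 100 = 67.8%

67.8%


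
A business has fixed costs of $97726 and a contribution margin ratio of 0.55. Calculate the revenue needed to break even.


Formula: BER = Fixed Costs / Contribution Margin Ratio
BER = $97726 / 0.55
BER = $177683.64 (to the nearest cent)

$177683.64


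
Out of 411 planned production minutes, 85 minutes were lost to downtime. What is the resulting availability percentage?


Formula: Availability = (Planned Time - Downtime) / Planned Time * 100
Uptime = 411 - 85 = 326 min
Availability = 326 / 411 * 100 = 79.3%

79.3%


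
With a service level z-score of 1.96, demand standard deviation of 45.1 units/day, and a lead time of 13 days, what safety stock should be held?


Formula: SS = z * sigma_d * sqrt(LT)
sqrt(LT) = sqrt(13) = 3.6056
SS = 1.96 * 45.1 * 3.6056
SS = 318.7 units

318.7 units


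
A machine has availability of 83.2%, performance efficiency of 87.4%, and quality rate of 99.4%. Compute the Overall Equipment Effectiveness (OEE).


Formula: OEE = Availability * Performance * Quality / 10000
A * P = 83.2% * 87.4% / 100 = 72.72%
OEE = 72.72% * 99.4% / 100 = 72.3%

72.3%


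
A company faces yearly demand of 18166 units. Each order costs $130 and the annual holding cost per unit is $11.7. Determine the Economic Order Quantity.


Formula: EOQ = sqrt(2 * D * S / H)
Numerator: 2 * 18166 * 130 = 4723160
2DS/H = 4723160 / 11.7 = 403688.9
EOQ = sqrt(403688.9) = 635.4 units

635.4 units


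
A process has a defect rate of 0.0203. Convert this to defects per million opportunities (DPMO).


DPMO = defect_rate * 1000000 = 0.0203 * 1000000

20300


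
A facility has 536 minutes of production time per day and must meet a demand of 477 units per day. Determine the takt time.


Formula: Takt Time = Available Production Time / Customer Demand
Takt = 536 min/day / 477 units/day
Takt = 1.12 min/unit

1.12 min/unit


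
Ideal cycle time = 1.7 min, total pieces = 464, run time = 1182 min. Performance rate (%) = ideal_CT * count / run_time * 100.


Formula: Performance = (Ideal CT * Total Count) / Run Time * 100
Ideal output time = 1.7 * 464 = 788.8 min
Performance = 788.8 / 1182 * 100 = 66.7%

66.7%


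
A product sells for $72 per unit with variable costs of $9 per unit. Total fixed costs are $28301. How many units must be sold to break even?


Formula: BEQ = Fixed Costs / (Price - Variable Cost)
Contribution margin = $72 - $9 = $63/unit
BEQ = ceil($28301 / $63/unit) = ceil(449.22) = 450 units

450 units


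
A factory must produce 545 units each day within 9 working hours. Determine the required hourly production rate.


Formula: Production Rate = Daily Demand / Available Hours
Rate = 545 units/day / 9 hours/day
Rate = 60.6 units/hour

60.6 units/hour


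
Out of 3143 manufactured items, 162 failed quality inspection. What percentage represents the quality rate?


Formula: Quality Rate = Good Pieces / Total Pieces * 100
Good pieces = 3143 - 162 = 2981
QR = 2981 / 3143 * 100 = 94.8%

94.8%


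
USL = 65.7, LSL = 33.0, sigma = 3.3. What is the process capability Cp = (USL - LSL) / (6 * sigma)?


Cp = (65.7 - 33.0) / (6 * 3.3)

1.65


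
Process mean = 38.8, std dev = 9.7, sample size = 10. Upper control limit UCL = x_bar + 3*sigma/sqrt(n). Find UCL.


UCL = 38.8 + 3 * 9.7 / sqrt(10)

48.0


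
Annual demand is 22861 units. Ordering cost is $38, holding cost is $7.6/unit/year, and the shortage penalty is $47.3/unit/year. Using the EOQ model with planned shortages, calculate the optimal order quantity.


Formula: EOQ* = sqrt(2DS/H) * sqrt((H+P)/P)
Base EOQ = sqrt(2*22861*38/7.6) = 478.13 units
Correction = sqrt((7.6+47.3)/47.3) = 1.07735
EOQ* = 478.13 * 1.07735 = 515.1 units

515.1 units


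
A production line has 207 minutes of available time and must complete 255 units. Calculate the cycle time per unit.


Formula: CT = Available Time / Number of Units
CT = 207 min / 255 units
CT = 0.81 min/unit

0.81 min/unit


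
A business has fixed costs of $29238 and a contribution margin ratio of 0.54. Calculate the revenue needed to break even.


Formula: BER = Fixed Costs / Contribution Margin Ratio
BER = $29238 / 0.54
BER = $54144.44 (to the nearest cent)

$54144.44


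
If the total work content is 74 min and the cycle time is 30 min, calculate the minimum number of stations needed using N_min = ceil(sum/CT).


Formula: N_min = ceil(Sum of Task Times / Cycle Time)
N_min = ceil(74 min / 30 min) = ceil(2.4667)
N_min = 3 stations

3


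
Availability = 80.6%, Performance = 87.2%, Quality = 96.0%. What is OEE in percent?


Formula: OEE = Availability * Performance * Quality / 10000
A * P = 80.6% * 87.2% / 100 = 70.28%
OEE = 70.28% * 96.0% / 100 = 67.5%

67.5%


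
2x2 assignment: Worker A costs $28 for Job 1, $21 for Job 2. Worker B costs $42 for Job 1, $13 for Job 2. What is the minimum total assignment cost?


Option 1: A->1 + B->2 = $28 + $13 = $41
Option 2: A->2 + B->1 = $21 + $42 = $63
Min cost = min($41, $63) = $41

$41


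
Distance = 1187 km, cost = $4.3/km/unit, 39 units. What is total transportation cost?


TC = dist * cost * units = 1187 * 4.3 * 39 = $199059.90

$199059.90


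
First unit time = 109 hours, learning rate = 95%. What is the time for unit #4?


Formula: T_n = T_1 * (learning_rate)^(log2(n)) where learning_rate = rate/100
Doublings = log2(4) = 2
T_n = 109 * 0.95^2
T_n = 109 * 0.9025 = 98.4 hours

98.4 hours


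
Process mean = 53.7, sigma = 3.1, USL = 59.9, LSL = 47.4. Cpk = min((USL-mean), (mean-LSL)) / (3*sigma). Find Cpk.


Cpu = (59.9 - 53.7) / (3 * 3.1) = 0.67
Cpl = (53.7 - 47.4) / (3 * 3.1) = 0.68
Cpk = min(0.67, 0.68) = 0.67

0.67


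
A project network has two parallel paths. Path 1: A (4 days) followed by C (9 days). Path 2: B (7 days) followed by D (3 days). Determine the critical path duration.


Path 1 = 4 + 9 = 13 days
Path 2 = 7 + 3 = 10 days
Duration = max(13, 10) = 13 days

13 days


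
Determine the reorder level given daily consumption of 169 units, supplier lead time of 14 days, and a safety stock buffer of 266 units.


Formula: ROP = (Daily Demand * Lead Time) + Safety Stock
Demand during lead time = 169 * 14 = 2366 units
ROP = 2366 + 266 = 2632 units

2632 units


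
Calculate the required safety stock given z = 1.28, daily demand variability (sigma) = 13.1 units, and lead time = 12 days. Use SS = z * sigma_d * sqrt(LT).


Formula: SS = z * sigma_d * sqrt(LT)
sqrt(LT) = sqrt(12) = 3.4641
SS = 1.28 * 13.1 * 3.4641
SS = 58.1 units

58.1 units


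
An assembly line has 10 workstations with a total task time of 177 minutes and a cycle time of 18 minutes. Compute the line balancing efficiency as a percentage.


Formula: Efficiency = Sum of Task Times / (N_stations * CT) * 100
Total station capacity = 10 stations * 18 min = 180 min
Efficiency = 177 / 180 * 100 = 98.3%

98.3%


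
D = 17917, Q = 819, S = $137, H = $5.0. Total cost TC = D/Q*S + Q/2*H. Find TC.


TC = 17917/819 * 137 + 819/2 * 5.0

$5044.61


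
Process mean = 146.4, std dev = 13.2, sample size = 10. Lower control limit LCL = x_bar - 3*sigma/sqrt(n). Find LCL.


LCL = 146.4 - 3 * 13.2 / sqrt(10)

133.88


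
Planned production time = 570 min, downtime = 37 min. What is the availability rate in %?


Formula: Availability = (Planned Time - Downtime) / Planned Time * 100
Uptime = 570 - 37 = 533 min
Availability = 533 / 570 * 100 = 93.5%

93.5%


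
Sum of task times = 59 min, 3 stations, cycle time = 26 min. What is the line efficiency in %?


Formula: Efficiency = Sum of Task Times / (N_stations * CT) * 100
Total station capacity = 3 stations * 26 min = 78 min
Efficiency = 59 / 78 * 100 = 75.6%

75.6%


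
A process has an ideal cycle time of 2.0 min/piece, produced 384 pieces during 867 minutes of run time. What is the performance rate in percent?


Formula: Performance = (Ideal CT * Total Count) / Run Time * 100
Ideal output time = 2.0 * 384 = 768.0 min
Performance = 768.0 / 867 * 100 = 88.6%

88.6%


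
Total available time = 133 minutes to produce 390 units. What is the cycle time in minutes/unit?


Formula: CT = Available Time / Number of Units
CT = 133 min / 390 units
CT = 0.34 min/unit

0.34 min/unit


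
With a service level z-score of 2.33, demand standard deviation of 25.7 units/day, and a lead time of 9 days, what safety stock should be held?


Formula: SS = z * sigma_d * sqrt(LT)
sqrt(LT) = sqrt(9) = 3.0
SS = 2.33 * 25.7 * 3.0
SS = 179.6 units

179.6 units


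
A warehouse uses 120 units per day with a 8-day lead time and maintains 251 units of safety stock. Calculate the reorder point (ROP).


Formula: ROP = (Daily Demand * Lead Time) + Safety Stock
Demand during lead time = 120 * 8 = 960 units
ROP = 960 + 251 = 1211 units

1211 units


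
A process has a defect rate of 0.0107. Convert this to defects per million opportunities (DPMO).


DPMO = defect_rate * 1000000 = 0.0107 * 1000000

10700


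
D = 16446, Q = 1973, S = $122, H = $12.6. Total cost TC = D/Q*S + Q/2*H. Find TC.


TC = 16446/1973 * 122 + 1973/2 * 12.6

$13446.83


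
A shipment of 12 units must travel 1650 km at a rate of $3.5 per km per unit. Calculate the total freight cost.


TC = dist * cost * units = 1650 * 3.5 * 12 = $69300.00

$69300.00


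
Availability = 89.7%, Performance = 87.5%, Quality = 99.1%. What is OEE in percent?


Formula: OEE = Availability * Performance * Quality / 10000
A * P = 89.7% * 87.5% / 100 = 78.49%
OEE = 78.49% * 99.1% / 100 = 77.8%

77.8%


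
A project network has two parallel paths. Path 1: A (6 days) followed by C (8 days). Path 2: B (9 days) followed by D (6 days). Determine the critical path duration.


Path 1 = 6 + 8 = 14 days
Path 2 = 9 + 6 = 15 days
Duration = max(14, 15) = 15 days

15 days


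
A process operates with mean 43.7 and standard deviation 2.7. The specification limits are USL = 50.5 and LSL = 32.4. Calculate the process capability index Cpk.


Cpu = (50.5 - 43.7) / (3 * 2.7) = 0.84
Cpl = (43.7 - 32.4) / (3 * 2.7) = 1.4
Cpk = min(0.84, 1.4) = 0.84

0.84
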